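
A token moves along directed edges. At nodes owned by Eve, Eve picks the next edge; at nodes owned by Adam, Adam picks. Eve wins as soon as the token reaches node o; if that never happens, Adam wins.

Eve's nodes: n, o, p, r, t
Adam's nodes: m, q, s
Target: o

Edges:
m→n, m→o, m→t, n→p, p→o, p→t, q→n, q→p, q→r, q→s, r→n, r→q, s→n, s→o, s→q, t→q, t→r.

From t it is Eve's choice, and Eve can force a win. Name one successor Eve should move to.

A0 = {o}
A1: add {p} — p (Eve) has p→o.
A2: add {n} — n (Eve) has n→p.
A3: add {r} — r (Eve) has r→n.
A4: add {t} — t (Eve) has t→r.
A5: add {m} — m (Adam): all of {n, o, t} already in.
A6 = A5; e.g. q (Adam) can still go to s. Fixed point.
From t, successor r is in the attractor (rank 3); the other successor q is not.

r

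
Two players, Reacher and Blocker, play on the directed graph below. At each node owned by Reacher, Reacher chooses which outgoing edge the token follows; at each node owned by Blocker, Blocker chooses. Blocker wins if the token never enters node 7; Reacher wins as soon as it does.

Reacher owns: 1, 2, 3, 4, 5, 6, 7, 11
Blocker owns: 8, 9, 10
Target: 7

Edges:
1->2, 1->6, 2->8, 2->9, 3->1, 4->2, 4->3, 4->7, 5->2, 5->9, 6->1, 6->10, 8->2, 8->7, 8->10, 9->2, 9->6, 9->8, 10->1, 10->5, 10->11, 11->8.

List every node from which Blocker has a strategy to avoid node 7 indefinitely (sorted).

1, 2, 3, 5, 6, 8, 9, 10, 11

A0 = {7}
A1: add {4} — 4 (Reacher) has 4→7.
A2 = A1; e.g. 1 (Reacher) has no edge into A1. Fixed point.
Reacher's attractor = {4, 7}; Blocker avoids the target exactly from the complement.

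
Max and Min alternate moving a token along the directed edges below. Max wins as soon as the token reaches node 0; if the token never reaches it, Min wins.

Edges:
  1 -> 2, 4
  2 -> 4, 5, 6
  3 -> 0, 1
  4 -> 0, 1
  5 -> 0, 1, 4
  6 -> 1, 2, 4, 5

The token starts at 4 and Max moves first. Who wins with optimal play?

Track states (vertex, player-to-move).
A0 = {(0,Max), (0,Min)}
A1: add {(3,Max), (4,Max), (5,Max)}.
(4,Max) ∈ A1 ⇒ Max forces the target.

Max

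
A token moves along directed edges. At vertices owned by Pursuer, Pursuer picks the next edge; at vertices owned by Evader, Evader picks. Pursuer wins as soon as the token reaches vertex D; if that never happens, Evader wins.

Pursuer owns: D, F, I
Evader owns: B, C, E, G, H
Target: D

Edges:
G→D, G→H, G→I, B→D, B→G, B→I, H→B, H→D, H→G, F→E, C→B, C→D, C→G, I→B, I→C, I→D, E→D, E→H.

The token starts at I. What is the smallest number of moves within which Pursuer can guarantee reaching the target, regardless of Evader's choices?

1

A0 = {D}
A1: add {I} — I (Pursuer) has I→D.
A2 = A1; e.g. B (Evader) can still go to G. Fixed point.
I enters the attractor at level 1, so Pursuer can force the target in 1 move from there.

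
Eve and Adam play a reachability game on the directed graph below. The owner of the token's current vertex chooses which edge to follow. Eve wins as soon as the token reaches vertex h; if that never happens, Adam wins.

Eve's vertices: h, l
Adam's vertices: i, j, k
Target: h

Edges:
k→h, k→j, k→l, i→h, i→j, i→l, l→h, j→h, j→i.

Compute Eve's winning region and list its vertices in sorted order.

h, l

A0 = {h}
A1: add {l} — l (Eve) has l→h.
A2 = A1; e.g. i (Adam) can still go to j. Fixed point.
Eve's winning region = {h, l}.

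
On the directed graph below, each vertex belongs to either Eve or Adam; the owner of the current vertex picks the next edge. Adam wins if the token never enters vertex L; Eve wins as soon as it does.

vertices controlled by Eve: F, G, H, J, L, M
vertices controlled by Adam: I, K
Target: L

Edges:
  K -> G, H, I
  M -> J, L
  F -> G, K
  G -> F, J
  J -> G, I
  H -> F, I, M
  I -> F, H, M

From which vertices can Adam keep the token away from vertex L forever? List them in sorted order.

F, G, I, J, K

A0 = {L}
A1: add {M} — M (Eve) has M→L.
A2: add {H} — H (Eve) has H→M.
A3 = A2; e.g. F (Eve) has no edge into A2. Fixed point.
Eve's attractor = {H, L, M}; Adam avoids the target exactly from the complement.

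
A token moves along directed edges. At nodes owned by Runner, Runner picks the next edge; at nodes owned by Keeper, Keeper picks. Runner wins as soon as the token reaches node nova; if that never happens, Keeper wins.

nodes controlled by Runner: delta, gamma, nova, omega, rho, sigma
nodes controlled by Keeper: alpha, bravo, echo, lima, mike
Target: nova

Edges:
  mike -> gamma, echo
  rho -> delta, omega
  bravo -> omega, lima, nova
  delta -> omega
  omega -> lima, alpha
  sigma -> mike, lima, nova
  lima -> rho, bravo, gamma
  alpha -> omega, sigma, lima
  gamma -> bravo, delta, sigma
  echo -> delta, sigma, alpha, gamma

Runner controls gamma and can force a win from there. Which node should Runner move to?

sigma

A0 = {nova}
A1: add {sigma} — sigma (Runner) has sigma→nova.
A2: add {gamma} — gamma (Runner) has gamma→sigma.
A3 = A2; e.g. mike (Keeper) can still go to echo. Fixed point.
From gamma, successor sigma is in the attractor (rank 1); the other successors bravo, delta are not.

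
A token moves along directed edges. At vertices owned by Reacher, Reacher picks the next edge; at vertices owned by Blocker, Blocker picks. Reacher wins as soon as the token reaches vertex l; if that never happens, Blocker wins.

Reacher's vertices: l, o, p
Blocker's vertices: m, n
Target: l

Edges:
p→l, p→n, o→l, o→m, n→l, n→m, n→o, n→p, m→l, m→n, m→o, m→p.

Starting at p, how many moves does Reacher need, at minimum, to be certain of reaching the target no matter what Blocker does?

A0 = {l}
A1: add {o, p} — o (Reacher) has o→l; p (Reacher) has p→l.
A2 = A1; e.g. m (Blocker) can still go to n. Fixed point.
p enters the attractor at level 1, so Reacher can force the target in 1 move from there.

1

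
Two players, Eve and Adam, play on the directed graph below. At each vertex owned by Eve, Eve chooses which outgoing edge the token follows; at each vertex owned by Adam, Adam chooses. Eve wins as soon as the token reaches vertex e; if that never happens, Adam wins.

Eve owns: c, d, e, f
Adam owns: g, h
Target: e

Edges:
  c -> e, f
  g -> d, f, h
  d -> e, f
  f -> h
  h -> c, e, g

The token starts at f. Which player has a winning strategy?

Adam

A0 = {e}
A1: add {c, d} — c (Eve) has c→e; d (Eve) has d→e.
A2 = A1; e.g. f (Eve) has no edge into A1. Fixed point.
f never enters the attractor, so Adam can avoid the target forever.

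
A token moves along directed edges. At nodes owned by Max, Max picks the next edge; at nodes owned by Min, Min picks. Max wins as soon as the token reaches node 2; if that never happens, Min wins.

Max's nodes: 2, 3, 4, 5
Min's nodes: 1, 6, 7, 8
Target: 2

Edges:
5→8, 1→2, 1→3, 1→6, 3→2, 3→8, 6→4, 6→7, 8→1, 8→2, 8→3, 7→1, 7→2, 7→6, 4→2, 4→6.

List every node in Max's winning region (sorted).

A0 = {2}
A1: add {3, 4} — 3 (Max) has 3→2; 4 (Max) has 4→2.
A2 = A1; e.g. 1 (Min) can still go to 6. Fixed point.
Max's winning region = {2, 3, 4}.

2, 3, 4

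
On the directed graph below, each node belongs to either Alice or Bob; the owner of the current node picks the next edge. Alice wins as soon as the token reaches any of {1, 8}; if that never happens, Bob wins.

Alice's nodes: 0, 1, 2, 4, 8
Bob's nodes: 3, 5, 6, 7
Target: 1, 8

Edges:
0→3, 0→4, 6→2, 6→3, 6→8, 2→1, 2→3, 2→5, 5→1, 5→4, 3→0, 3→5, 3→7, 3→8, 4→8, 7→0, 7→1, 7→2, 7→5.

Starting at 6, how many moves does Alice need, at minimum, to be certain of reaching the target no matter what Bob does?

5

A0 = {1, 8}
A1: add {2, 4} — 2 (Alice) has 2→1; 4 (Alice) has 4→8.
A2: add {0, 5} — 0 (Alice) has 0→4; 5 (Bob): all of {1, 4} already in.
A3: add {7} — 7 (Bob): all of {0, 1, 2, 5} already in.
A4: add {3} — 3 (Bob): all of {0, 5, 7, 8} already in.
A5: add {6} — 6 (Bob): all of {2, 3, 8} already in.
A5 = all vertices. Fixed point.
6 enters the attractor at level 5, so Alice can force the target in 5 moves from there.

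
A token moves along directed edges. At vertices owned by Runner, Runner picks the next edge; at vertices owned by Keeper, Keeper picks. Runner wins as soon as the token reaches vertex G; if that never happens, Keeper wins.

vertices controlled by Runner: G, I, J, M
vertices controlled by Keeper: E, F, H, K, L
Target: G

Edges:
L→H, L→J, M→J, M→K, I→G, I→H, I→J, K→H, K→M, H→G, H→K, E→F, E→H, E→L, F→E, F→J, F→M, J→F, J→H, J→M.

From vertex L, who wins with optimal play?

Keeper

A0 = {G}
A1: add {I} — I (Runner) has I→G.
A2 = A1; e.g. E (Keeper) can still go to F. Fixed point.
L never enters the attractor, so Keeper can avoid the target forever.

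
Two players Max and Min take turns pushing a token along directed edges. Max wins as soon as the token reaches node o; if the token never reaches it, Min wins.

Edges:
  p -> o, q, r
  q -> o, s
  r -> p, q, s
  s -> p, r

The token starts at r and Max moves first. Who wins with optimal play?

Min

Track states (vertex, player-to-move).
A0 = {(o,Max), (o,Min)}
A1: add {(p,Max), (q,Max)}.
A2 = A1; e.g. (p,Min) stays out. (r,Max) never enters ⇒ Min avoids the target.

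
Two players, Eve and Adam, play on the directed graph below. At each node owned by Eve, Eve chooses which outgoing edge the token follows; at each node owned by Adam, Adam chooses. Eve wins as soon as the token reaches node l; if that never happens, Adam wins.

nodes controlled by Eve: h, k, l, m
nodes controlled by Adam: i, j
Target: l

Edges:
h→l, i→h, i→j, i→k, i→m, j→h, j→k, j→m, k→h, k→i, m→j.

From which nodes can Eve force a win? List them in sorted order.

A0 = {l}
A1: add {h} — h (Eve) has h→l.
A2: add {k} — k (Eve) has k→h.
A3 = A2; e.g. i (Adam) can still go to j. Fixed point.
Eve's winning region = {h, k, l}.

h, k, l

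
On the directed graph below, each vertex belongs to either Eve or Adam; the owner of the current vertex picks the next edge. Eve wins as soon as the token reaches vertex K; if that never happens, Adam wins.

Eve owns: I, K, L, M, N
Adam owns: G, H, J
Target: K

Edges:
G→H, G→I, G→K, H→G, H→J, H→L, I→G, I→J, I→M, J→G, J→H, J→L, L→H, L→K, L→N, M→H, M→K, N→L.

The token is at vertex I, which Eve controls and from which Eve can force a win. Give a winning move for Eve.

M

A0 = {K}
A1: add {L, M} — L (Eve) has L→K; M (Eve) has M→K.
A2: add {I, N} — I (Eve) has I→M; N (Eve) has N→L.
A3 = A2; e.g. G (Adam) can still go to H. Fixed point.
From I, successor M is in the attractor (rank 1); the other successors G, J are not.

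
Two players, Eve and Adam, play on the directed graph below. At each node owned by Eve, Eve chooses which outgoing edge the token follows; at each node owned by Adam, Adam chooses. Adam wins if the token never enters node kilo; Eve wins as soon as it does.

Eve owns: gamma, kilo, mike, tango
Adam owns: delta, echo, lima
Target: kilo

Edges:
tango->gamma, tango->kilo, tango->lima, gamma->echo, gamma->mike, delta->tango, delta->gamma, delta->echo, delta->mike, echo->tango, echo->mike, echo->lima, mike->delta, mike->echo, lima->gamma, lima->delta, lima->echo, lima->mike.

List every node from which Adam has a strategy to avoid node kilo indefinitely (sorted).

A0 = {kilo}
A1: add {tango} — tango (Eve) has tango→kilo.
A2 = A1; e.g. gamma (Eve) has no edge into A1. Fixed point.
Eve's attractor = {kilo, tango}; Adam avoids the target exactly from the complement.

delta, echo, gamma, lima, mike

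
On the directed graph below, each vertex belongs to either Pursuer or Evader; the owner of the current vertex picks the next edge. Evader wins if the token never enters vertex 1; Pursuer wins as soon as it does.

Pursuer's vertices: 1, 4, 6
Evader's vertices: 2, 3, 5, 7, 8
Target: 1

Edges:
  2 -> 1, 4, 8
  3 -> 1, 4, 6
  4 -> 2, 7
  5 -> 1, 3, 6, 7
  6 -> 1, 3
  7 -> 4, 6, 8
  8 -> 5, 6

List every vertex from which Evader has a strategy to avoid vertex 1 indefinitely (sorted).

A0 = {1}
A1: add {6} — 6 (Pursuer) has 6→1.
A2 = A1; e.g. 2 (Evader) can still go to 4. Fixed point.
Pursuer's attractor = {1, 6}; Evader avoids the target exactly from the complement.

2, 3, 4, 5, 7, 8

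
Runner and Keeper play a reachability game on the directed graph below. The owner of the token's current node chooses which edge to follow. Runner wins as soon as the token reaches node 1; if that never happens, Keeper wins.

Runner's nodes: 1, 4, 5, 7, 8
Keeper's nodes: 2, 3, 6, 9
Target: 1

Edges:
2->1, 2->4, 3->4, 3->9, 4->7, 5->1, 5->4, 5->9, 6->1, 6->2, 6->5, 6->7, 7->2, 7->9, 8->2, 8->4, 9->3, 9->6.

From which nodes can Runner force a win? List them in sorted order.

1, 5

A0 = {1}
A1: add {5} — 5 (Runner) has 5→1.
A2 = A1; e.g. 2 (Keeper) can still go to 4. Fixed point.
Runner's winning region = {1, 5}.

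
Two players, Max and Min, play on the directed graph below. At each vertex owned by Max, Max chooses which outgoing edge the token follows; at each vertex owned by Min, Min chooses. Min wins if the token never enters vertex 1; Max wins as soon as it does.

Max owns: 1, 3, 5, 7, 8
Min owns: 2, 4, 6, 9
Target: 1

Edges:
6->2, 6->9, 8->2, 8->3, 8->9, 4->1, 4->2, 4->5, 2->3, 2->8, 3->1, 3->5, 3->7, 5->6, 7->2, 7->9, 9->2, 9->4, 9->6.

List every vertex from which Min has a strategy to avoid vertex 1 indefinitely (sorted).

A0 = {1}
A1: add {3} — 3 (Max) has 3→1.
A2: add {8} — 8 (Max) has 8→3.
A3: add {2} — 2 (Min): all of {3, 8} already in.
A4: add {7} — 7 (Max) has 7→2.
A5 = A4; e.g. 4 (Min) can still go to 5. Fixed point.
Max's attractor = {1, 2, 3, 7, 8}; Min avoids the target exactly from the complement.

4, 5, 6, 9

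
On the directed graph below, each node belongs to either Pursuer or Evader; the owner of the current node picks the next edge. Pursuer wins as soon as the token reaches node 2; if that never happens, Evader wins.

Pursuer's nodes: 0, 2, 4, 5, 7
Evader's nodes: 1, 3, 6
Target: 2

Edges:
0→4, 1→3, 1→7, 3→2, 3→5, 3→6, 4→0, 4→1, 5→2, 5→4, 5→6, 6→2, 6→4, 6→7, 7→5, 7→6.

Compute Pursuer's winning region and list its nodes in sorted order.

2, 5, 7

A0 = {2}
A1: add {5} — 5 (Pursuer) has 5→2.
A2: add {7} — 7 (Pursuer) has 7→5.
A3 = A2; e.g. 0 (Pursuer) has no edge into A2. Fixed point.
Pursuer's winning region = {2, 5, 7}.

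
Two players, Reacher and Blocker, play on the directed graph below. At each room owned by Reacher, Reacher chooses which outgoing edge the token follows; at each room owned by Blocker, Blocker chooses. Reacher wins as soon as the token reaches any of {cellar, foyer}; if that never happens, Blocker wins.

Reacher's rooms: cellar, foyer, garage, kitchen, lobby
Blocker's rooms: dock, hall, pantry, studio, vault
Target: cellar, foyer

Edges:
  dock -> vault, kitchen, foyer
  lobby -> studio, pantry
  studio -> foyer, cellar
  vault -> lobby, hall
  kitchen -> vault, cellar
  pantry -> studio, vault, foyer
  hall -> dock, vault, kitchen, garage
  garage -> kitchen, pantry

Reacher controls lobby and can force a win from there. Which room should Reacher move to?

A0 = {cellar, foyer}
A1: add {kitchen, studio} — studio (Blocker): all of {foyer, cellar} already in; kitchen (Reacher) has kitchen→cellar.
A2: add {garage, lobby} — lobby (Reacher) has lobby→studio; garage (Reacher) has garage→kitchen.
A3 = A2; e.g. dock (Blocker) can still go to vault. Fixed point.
From lobby, successor studio is in the attractor (rank 1); the other successor pantry is not.

studio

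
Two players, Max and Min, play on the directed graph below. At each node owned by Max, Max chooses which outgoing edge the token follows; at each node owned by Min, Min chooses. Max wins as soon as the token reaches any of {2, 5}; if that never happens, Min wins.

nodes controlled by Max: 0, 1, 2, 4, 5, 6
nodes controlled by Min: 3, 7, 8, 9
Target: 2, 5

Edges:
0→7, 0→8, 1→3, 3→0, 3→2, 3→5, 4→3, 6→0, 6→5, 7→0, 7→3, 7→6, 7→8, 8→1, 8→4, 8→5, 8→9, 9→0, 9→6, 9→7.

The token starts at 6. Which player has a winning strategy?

Max

A0 = {2, 5}
A1: add {6} — 6 (Max) has 6→5.
A2 = A1; e.g. 0 (Max) has no edge into A1. Fixed point.
6 ∈ A1, so Max can force the target.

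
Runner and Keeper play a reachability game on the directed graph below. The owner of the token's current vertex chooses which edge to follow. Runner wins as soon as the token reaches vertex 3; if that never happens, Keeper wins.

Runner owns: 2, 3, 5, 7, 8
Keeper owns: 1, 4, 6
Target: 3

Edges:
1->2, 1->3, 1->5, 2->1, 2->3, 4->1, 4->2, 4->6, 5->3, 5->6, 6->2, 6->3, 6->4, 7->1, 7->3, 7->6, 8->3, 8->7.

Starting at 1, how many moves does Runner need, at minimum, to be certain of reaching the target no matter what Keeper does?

2

A0 = {3}
A1: add {2, 5, 7, 8} — 2 (Runner) has 2→3; 5 (Runner) has 5→3; 7 (Runner) has 7→3; 8 (Runner) has 8→3.
A2: add {1} — 1 (Keeper): all of {2, 3, 5} already in.
A3 = A2; e.g. 4 (Keeper) can still go to 6. Fixed point.
1 enters the attractor at level 2, so Runner can force the target in 2 moves from there.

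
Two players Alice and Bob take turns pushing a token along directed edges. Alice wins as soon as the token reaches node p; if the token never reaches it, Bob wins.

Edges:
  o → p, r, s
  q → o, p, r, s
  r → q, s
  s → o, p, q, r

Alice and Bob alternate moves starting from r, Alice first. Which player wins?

Track states (vertex, player-to-move).
A0 = {(p,Alice), (p,Bob)}
A1: add {(o,Alice), (q,Alice), (s,Alice)}.
A2: add {(r,Bob)}.
A3 = A2; e.g. (o,Bob) stays out. (r,Alice) never enters ⇒ Bob avoids the target.

Bob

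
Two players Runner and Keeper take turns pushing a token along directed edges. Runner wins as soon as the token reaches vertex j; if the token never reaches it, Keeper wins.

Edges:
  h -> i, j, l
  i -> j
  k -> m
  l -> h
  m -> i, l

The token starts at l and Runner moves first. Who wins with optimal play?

Track states (vertex, player-to-move).
A0 = {(j,Runner), (j,Keeper)}
A1: add {(h,Runner), (i,Runner), (i,Keeper)}.
A2: add {(l,Keeper), (m,Runner)}.
A3: add {(k,Keeper)}.
A4 = A3; e.g. (h,Keeper) stays out. (l,Runner) never enters ⇒ Keeper avoids the target.

Keeper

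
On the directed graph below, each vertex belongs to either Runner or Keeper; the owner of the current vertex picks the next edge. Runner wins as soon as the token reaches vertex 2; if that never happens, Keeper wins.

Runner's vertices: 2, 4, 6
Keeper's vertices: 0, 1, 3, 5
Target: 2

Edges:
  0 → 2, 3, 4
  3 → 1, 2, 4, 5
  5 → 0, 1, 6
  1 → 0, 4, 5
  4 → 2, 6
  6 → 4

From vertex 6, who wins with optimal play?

A0 = {2}
A1: add {4} — 4 (Runner) has 4→2.
A2: add {6} — 6 (Runner) has 6→4.
A3 = A2; e.g. 0 (Keeper) can still go to 3. Fixed point.
6 ∈ A2, so Runner can force the target.

Runner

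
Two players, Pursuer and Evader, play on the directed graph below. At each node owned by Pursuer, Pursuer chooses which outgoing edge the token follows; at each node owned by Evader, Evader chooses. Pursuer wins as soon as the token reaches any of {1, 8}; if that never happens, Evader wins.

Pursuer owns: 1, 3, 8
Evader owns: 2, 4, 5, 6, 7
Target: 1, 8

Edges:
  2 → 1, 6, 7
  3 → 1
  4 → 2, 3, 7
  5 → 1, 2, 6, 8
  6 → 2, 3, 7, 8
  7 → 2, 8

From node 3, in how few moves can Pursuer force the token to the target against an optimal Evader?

A0 = {1, 8}
A1: add {3} — 3 (Pursuer) has 3→1.
A2 = A1; e.g. 2 (Evader) can still go to 6. Fixed point.
3 enters the attractor at level 1, so Pursuer can force the target in 1 move from there.

1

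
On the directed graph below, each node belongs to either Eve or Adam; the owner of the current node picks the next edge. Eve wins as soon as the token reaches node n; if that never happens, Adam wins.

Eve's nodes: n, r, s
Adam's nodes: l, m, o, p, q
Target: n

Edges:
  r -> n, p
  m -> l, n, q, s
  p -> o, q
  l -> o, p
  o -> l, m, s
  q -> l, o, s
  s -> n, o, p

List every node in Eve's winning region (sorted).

A0 = {n}
A1: add {r, s} — r (Eve) has r→n; s (Eve) has s→n.
A2 = A1; e.g. l (Adam) can still go to o. Fixed point.
Eve's winning region = {n, r, s}.

n, r, s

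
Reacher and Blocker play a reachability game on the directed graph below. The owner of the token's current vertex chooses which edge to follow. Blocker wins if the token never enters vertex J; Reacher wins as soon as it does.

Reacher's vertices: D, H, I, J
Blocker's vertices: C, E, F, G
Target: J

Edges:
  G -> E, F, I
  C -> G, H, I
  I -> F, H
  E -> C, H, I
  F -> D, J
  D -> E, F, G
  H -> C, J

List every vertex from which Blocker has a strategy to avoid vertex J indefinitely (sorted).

C, D, E, F, G

A0 = {J}
A1: add {H} — H (Reacher) has H→J.
A2: add {I} — I (Reacher) has I→H.
A3 = A2; e.g. C (Blocker) can still go to G. Fixed point.
Reacher's attractor = {H, I, J}; Blocker avoids the target exactly from the complement.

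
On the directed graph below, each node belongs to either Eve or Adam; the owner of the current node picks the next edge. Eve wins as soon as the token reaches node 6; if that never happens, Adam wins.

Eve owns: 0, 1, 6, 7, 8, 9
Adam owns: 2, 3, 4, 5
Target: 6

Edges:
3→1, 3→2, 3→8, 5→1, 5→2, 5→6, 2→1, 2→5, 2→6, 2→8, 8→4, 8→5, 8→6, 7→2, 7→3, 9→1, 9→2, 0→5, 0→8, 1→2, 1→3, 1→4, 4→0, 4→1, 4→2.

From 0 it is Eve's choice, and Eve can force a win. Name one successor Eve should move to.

8

A0 = {6}
A1: add {8} — 8 (Eve) has 8→6.
A2: add {0} — 0 (Eve) has 0→8.
A3 = A2; e.g. 1 (Eve) has no edge into A2. Fixed point.
From 0, successor 8 is in the attractor (rank 1); the other successor 5 is not.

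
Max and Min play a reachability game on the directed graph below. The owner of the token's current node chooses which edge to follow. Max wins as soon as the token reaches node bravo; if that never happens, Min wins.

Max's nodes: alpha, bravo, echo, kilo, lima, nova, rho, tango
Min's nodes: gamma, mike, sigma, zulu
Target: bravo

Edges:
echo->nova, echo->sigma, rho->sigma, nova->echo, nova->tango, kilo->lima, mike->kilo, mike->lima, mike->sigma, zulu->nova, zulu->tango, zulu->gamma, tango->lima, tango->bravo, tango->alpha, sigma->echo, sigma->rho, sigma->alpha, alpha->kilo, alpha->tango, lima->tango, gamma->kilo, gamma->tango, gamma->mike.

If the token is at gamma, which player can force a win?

A0 = {bravo}
A1: add {tango} — tango (Max) has tango→bravo.
A2: add {alpha, lima, nova} — nova (Max) has nova→tango; lima (Max) has lima→tango; alpha (Max) has alpha→tango.
A3: add {echo, kilo} — kilo (Max) has kilo→lima; echo (Max) has echo→nova.
A4 = A3; e.g. zulu (Min) can still go to gamma. Fixed point.
gamma never enters the attractor, so Min can avoid the target forever.

Min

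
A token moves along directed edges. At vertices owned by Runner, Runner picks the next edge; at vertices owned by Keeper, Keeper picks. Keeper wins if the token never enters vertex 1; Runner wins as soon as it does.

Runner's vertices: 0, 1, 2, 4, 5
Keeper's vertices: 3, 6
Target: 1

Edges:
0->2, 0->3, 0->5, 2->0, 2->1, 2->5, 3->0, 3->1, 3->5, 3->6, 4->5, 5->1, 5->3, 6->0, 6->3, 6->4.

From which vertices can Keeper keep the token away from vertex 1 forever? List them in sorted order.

3, 6

A0 = {1}
A1: add {2, 5} — 2 (Runner) has 2→1; 5 (Runner) has 5→1.
A2: add {0, 4} — 0 (Runner) has 0→2; 4 (Runner) has 4→5.
A3 = A2; e.g. 3 (Keeper) can still go to 6. Fixed point.
Runner's attractor = {0, 1, 2, 4, 5}; Keeper avoids the target exactly from the complement.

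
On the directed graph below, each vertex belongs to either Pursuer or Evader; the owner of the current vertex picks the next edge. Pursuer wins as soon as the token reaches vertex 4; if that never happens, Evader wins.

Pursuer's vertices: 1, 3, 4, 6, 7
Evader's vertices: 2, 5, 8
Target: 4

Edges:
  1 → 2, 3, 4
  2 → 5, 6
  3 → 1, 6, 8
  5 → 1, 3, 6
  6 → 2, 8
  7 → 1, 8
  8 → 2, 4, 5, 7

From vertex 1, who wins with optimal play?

Pursuer

A0 = {4}
A1: add {1} — 1 (Pursuer) has 1→4.
1 ∈ A1, so Pursuer can force the target.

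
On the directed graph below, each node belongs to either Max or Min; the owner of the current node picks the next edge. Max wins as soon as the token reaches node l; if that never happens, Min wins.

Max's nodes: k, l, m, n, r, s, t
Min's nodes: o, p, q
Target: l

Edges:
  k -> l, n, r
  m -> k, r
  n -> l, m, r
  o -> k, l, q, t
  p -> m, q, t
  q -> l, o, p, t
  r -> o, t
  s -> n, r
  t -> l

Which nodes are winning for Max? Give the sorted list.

A0 = {l}
A1: add {k, n, t} — k (Max) has k→l; n (Max) has n→l; t (Max) has t→l.
A2: add {m, r, s} — m (Max) has m→k; r (Max) has r→t; s (Max) has s→n.
A3 = A2; e.g. o (Min) can still go to q. Fixed point.
Max's winning region = {k, l, m, n, r, s, t}.

k, l, m, n, r, s, t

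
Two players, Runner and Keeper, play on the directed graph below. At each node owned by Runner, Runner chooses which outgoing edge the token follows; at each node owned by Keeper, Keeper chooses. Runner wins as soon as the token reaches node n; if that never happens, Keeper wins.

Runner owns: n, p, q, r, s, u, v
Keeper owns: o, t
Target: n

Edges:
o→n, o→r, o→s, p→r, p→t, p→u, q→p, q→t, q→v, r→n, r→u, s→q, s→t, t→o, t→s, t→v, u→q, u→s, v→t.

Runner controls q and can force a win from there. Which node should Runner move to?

A0 = {n}
A1: add {r} — r (Runner) has r→n.
A2: add {p} — p (Runner) has p→r.
A3: add {q} — q (Runner) has q→p.
A4: add {s, u} — s (Runner) has s→q; u (Runner) has u→q.
A5: add {o} — o (Keeper): all of {n, r, s} already in.
A6 = A5; e.g. t (Keeper) can still go to v. Fixed point.
From q, successor p is in the attractor (rank 2); the other successors t, v are not.

p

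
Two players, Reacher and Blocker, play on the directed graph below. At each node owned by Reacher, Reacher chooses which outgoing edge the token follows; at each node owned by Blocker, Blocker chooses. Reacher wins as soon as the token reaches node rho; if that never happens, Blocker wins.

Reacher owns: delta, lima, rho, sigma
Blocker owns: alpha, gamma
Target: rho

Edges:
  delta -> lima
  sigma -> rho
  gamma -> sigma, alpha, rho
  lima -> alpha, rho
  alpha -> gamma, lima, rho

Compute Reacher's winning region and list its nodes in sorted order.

delta, lima, rho, sigma

A0 = {rho}
A1: add {lima, sigma} — sigma (Reacher) has sigma→rho; lima (Reacher) has lima→rho.
A2: add {delta} — delta (Reacher) has delta→lima.
A3 = A2; e.g. gamma (Blocker) can still go to alpha. Fixed point.
Reacher's winning region = {delta, lima, rho, sigma}.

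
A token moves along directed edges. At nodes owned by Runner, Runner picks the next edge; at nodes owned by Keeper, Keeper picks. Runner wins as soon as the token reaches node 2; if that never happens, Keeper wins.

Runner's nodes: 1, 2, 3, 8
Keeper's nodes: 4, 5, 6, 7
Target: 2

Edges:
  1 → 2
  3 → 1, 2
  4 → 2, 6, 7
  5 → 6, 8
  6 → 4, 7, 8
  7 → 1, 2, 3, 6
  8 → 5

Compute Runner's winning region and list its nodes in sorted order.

1, 2, 3

A0 = {2}
A1: add {1, 3} — 1 (Runner) has 1→2; 3 (Runner) has 3→2.
A2 = A1; e.g. 4 (Keeper) can still go to 6. Fixed point.
Runner's winning region = {1, 2, 3}.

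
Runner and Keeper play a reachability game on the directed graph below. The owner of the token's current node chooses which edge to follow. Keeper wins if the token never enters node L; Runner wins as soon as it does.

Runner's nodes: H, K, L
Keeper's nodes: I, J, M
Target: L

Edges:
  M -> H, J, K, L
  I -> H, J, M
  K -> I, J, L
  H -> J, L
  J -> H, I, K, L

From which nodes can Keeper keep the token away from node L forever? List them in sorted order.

I, J, M

A0 = {L}
A1: add {H, K} — H (Runner) has H→L; K (Runner) has K→L.
A2 = A1; e.g. I (Keeper) can still go to J. Fixed point.
Runner's attractor = {H, K, L}; Keeper avoids the target exactly from the complement.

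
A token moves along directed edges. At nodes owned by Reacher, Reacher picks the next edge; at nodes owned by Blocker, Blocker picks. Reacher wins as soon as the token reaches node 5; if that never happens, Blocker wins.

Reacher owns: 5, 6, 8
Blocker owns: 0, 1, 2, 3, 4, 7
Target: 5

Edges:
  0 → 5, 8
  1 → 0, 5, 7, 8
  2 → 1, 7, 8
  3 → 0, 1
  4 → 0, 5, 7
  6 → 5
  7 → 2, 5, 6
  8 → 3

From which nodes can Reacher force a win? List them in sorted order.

A0 = {5}
A1: add {6} — 6 (Reacher) has 6→5.
A2 = A1; e.g. 0 (Blocker) can still go to 8. Fixed point.
Reacher's winning region = {5, 6}.

5, 6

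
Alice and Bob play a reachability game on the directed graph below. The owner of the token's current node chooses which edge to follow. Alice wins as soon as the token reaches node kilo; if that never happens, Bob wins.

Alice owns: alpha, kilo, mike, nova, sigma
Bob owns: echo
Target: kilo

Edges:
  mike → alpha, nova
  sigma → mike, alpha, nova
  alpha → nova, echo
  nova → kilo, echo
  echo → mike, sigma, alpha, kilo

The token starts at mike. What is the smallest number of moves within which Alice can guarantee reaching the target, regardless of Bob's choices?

A0 = {kilo}
A1: add {nova} — nova (Alice) has nova→kilo.
A2: add {alpha, mike, sigma} — mike (Alice) has mike→nova; sigma (Alice) has sigma→nova; alpha (Alice) has alpha→nova.
mike enters the attractor at level 2, so Alice can force the target in 2 moves from there.

2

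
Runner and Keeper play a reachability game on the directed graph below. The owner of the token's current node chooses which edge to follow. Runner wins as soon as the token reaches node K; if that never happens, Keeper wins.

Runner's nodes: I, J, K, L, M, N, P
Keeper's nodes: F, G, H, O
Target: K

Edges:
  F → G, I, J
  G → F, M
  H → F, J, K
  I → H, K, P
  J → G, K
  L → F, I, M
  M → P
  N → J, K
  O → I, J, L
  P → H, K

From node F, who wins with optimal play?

A0 = {K}
A1: add {I, J, N, P} — I (Runner) has I→K; J (Runner) has J→K; N (Runner) has N→K; P (Runner) has P→K.
A2: add {L, M} — L (Runner) has L→I; M (Runner) has M→P.
A3: add {O} — O (Keeper): all of {I, J, L} already in.
A4 = A3; e.g. F (Keeper) can still go to G. Fixed point.
F never enters the attractor, so Keeper can avoid the target forever.

Keeper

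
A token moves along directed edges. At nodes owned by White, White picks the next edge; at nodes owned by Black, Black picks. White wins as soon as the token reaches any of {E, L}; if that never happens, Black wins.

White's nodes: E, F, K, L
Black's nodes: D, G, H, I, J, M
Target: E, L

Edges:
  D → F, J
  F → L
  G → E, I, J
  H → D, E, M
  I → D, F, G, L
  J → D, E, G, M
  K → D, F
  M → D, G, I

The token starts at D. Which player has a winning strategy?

A0 = {E, L}
A1: add {F} — F (White) has F→L.
A2: add {K} — K (White) has K→F.
A3 = A2; e.g. D (Black) can still go to J. Fixed point.
D never enters the attractor, so Black can avoid the target forever.

Black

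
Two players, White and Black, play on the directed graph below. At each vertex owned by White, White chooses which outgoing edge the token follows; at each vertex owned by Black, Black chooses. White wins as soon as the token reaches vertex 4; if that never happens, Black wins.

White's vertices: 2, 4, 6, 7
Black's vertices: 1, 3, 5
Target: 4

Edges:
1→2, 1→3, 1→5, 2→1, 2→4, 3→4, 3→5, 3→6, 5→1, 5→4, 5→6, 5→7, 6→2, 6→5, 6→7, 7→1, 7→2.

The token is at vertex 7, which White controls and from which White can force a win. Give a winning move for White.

2

A0 = {4}
A1: add {2} — 2 (White) has 2→4.
A2: add {6, 7} — 6 (White) has 6→2; 7 (White) has 7→2.
A3 = A2; e.g. 1 (Black) can still go to 3. Fixed point.
From 7, successor 2 is in the attractor (rank 1); the other successor 1 is not.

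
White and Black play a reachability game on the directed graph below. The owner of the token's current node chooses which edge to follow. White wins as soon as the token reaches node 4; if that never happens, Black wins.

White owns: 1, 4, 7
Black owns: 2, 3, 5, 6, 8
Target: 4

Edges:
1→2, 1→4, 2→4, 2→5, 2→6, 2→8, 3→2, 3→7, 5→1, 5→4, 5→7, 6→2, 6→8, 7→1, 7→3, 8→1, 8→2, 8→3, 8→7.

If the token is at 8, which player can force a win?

Black

A0 = {4}
A1: add {1} — 1 (White) has 1→4.
A2: add {7} — 7 (White) has 7→1.
A3: add {5} — 5 (Black): all of {1, 4, 7} already in.
A4 = A3; e.g. 2 (Black) can still go to 6. Fixed point.
8 never enters the attractor, so Black can avoid the target forever.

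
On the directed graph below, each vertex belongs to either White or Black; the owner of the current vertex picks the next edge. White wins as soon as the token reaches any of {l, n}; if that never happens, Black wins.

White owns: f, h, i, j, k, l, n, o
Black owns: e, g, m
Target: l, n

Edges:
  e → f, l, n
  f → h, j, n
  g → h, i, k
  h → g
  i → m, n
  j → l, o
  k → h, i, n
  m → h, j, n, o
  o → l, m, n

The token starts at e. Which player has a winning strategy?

A0 = {l, n}
A1: add {f, i, j, k, o} — f (White) has f→n; i (White) has i→n; j (White) has j→l; k (White) has k→n; o (White) has o→l.
A2: add {e} — e (Black): all of {f, l, n} already in.
A3 = A2; e.g. g (Black) can still go to h. Fixed point.
e ∈ A2, so White can force the target.

White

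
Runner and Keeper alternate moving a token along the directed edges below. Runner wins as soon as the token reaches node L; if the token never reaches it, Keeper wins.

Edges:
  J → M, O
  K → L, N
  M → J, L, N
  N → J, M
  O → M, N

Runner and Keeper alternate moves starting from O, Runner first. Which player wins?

Keeper

Track states (vertex, player-to-move).
A0 = {(L,Runner), (L,Keeper)}
A1: add {(K,Runner), (M,Runner)}.
A2 = A1; e.g. (J,Runner) stays out. (O,Runner) never enters ⇒ Keeper avoids the target.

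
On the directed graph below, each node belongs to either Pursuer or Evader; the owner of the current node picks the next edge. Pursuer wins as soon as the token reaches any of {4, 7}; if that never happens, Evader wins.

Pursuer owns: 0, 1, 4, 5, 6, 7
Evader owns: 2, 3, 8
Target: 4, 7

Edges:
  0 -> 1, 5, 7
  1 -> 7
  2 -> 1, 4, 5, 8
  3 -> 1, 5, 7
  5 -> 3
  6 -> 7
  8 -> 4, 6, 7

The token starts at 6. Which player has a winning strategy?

Pursuer

A0 = {4, 7}
A1: add {0, 1, 6} — 0 (Pursuer) has 0→7; 1 (Pursuer) has 1→7; 6 (Pursuer) has 6→7.
6 ∈ A1, so Pursuer can force the target.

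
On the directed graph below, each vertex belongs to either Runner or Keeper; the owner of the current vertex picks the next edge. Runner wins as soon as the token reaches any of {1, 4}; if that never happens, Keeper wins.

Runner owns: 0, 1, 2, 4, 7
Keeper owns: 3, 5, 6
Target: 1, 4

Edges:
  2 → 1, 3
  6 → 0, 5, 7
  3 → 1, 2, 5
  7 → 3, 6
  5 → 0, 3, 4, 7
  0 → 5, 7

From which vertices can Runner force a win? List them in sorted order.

A0 = {1, 4}
A1: add {2} — 2 (Runner) has 2→1.
A2 = A1; e.g. 0 (Runner) has no edge into A1. Fixed point.
Runner's winning region = {1, 2, 4}.

1, 2, 4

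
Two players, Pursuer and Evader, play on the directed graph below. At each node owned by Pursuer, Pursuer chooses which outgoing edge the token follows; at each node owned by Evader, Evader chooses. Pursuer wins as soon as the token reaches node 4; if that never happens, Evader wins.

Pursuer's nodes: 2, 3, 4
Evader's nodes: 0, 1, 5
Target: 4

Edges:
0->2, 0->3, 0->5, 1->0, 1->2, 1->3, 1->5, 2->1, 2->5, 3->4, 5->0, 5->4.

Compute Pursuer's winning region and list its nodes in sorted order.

A0 = {4}
A1: add {3} — 3 (Pursuer) has 3→4.
A2 = A1; e.g. 0 (Evader) can still go to 2. Fixed point.
Pursuer's winning region = {3, 4}.

3, 4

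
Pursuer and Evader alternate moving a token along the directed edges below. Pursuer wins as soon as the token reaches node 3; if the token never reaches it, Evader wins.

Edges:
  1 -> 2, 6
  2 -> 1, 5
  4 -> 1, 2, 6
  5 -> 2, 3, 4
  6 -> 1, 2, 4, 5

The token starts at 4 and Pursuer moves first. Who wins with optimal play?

Track states (vertex, player-to-move).
A0 = {(3,Pursuer), (3,Evader)}
A1: add {(5,Pursuer)}.
A2 = A1; e.g. (1,Pursuer) stays out. (4,Pursuer) never enters ⇒ Evader avoids the target.

Evader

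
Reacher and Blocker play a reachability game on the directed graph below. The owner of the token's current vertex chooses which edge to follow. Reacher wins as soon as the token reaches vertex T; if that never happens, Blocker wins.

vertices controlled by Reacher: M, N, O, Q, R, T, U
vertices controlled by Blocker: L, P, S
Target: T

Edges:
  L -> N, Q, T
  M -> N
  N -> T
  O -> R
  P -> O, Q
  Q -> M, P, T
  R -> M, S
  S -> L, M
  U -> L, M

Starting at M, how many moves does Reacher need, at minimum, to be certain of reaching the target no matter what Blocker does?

2

A0 = {T}
A1: add {N, Q} — N (Reacher) has N→T; Q (Reacher) has Q→T.
A2: add {L, M} — L (Blocker): all of {N, Q, T} already in; M (Reacher) has M→N.
M enters the attractor at level 2, so Reacher can force the target in 2 moves from there.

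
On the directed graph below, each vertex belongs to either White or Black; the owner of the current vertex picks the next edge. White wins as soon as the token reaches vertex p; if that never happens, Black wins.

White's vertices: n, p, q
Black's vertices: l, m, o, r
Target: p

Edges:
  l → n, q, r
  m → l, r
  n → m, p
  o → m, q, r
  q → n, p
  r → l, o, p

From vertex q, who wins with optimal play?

A0 = {p}
A1: add {n, q} — n (White) has n→p; q (White) has q→p.
A2 = A1; e.g. l (Black) can still go to r. Fixed point.
q ∈ A1, so White can force the target.

White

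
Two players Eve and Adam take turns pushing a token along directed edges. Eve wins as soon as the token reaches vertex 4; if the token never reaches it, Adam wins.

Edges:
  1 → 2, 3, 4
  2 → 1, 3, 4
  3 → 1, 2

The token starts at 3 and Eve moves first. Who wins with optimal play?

Adam

Track states (vertex, player-to-move).
A0 = {(4,Eve), (4,Adam)}
A1: add {(1,Eve), (2,Eve)}.
A2: add {(3,Adam)}.
A3 = A2; e.g. (1,Adam) stays out. (3,Eve) never enters ⇒ Adam avoids the target.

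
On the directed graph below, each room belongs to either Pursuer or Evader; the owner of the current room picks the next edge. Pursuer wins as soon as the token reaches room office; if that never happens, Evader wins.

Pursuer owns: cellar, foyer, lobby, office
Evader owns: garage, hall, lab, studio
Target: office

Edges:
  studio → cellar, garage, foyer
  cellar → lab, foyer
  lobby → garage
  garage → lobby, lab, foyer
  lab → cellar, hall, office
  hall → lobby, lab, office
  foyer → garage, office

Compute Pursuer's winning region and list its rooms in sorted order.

A0 = {office}
A1: add {foyer} — foyer (Pursuer) has foyer→office.
A2: add {cellar} — cellar (Pursuer) has cellar→foyer.
A3 = A2; e.g. studio (Evader) can still go to garage. Fixed point.
Pursuer's winning region = {cellar, foyer, office}.

cellar, foyer, office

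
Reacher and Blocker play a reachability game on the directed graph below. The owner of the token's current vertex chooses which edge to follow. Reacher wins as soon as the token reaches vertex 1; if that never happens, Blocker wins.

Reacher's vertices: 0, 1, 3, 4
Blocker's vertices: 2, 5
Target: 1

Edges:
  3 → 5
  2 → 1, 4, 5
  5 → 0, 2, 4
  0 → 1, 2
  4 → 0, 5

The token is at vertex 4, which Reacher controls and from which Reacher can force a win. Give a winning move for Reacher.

A0 = {1}
A1: add {0} — 0 (Reacher) has 0→1.
A2: add {4} — 4 (Reacher) has 4→0.
A3 = A2; e.g. 2 (Blocker) can still go to 5. Fixed point.
From 4, successor 0 is in the attractor (rank 1); the other successor 5 is not.

0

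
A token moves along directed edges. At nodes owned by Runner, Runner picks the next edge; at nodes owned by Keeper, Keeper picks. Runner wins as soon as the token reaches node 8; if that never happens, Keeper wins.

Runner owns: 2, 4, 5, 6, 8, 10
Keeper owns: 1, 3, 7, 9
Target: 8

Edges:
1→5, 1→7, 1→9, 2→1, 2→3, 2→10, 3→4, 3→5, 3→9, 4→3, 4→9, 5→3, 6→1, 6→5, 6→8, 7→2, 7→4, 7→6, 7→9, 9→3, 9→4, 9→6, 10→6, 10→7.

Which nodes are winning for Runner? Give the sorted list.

A0 = {8}
A1: add {6} — 6 (Runner) has 6→8.
A2: add {10} — 10 (Runner) has 10→6.
A3: add {2} — 2 (Runner) has 2→10.
A4 = A3; e.g. 1 (Keeper) can still go to 5. Fixed point.
Runner's winning region = {2, 6, 8, 10}.

2, 6, 8, 10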